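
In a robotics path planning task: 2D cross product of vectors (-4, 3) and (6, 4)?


u x v = u_x*v_y - u_y*v_x = (-4)*4 - 3*6
= (-16) - 18 = -34

-34


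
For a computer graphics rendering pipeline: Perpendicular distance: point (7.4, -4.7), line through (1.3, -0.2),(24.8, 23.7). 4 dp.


|cross product| = 251.54
|line direction| = sqrt(1123.46) = 33.5181
Distance = 251.54/sqrt(1123.46) = 7.5046

7.5046


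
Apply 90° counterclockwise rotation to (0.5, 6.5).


90° CCW: (x,y) -> (-y, x)
(0.5,6.5) -> (-6.5, 0.5)

(-6.5, 0.5)


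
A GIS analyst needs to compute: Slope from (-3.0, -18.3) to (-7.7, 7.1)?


slope = (y2-y1)/(x2-x1) = (7.1-(-18.3))/((-7.7)-(-3)) = 25.4/(-4.7) = -5.4043

-5.4043


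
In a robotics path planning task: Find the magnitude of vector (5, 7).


|u| = sqrt(5^2 + 7^2) = sqrt(74) = 8.6023

8.6023


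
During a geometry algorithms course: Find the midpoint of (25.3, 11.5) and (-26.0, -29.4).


M = ((25.3+(-26))/2, (11.5+(-29.4))/2)
= (-0.35, -8.95)

(-0.35, -8.95)


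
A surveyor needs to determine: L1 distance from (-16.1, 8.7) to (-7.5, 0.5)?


|(-16.1)-(-7.5)| + |8.7-0.5| = 8.6 + 8.2 = 16.8

16.8


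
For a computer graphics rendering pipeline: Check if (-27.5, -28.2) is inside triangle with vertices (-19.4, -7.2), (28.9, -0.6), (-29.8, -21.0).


Cross products: AB x AP = -960.84, BC x BP = 469.56, CA x CP = -106.62
All same sign? no

No, outside


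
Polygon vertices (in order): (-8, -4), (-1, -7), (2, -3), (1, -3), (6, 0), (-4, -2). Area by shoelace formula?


Shoelace sum: ((-8)*(-7) - (-1)*(-4)) + ((-1)*(-3) - 2*(-7)) + (2*(-3) - 1*(-3)) + (1*0 - 6*(-3)) + (6*(-2) - (-4)*0) + ((-4)*(-4) - (-8)*(-2))
= 72
Area = |72|/2 = 36

36


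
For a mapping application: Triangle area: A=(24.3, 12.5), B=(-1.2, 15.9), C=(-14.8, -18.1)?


Area = |x_A(y_B-y_C) + x_B(y_C-y_A) + x_C(y_A-y_B)|/2
= |826.2 + 36.72 + 50.32|/2
= 913.24/2 = 456.62

456.62


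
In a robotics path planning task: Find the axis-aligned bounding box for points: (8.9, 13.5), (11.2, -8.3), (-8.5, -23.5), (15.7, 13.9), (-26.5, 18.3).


x range: [-26.5, 15.7]
y range: [-23.5, 18.3]
Bounding box: (-26.5,-23.5) to (15.7,18.3)

(-26.5,-23.5) to (15.7,18.3)


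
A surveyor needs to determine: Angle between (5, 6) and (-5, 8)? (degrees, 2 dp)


u.v = 23, |u| = sqrt(61) = 7.8102, |v| = sqrt(89) = 9.434
cos(theta) = u.v/(|u||v|) = 23/sqrt(5429) = 0.312153
theta = acos(0.312153) = 71.81 degrees

71.81 degrees


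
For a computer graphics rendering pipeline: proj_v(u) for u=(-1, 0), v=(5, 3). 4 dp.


u.v = -5, |v| = sqrt(34) = 5.831
Scalar projection = u.v / |v| = -5 / sqrt(34) = -0.8575

-0.8575


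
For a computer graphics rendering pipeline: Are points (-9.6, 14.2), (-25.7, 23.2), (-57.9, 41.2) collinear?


Cross product: ((-25.7)-(-9.6))*(41.2-14.2) - (23.2-14.2)*((-57.9)-(-9.6))
= 0

Yes, collinear


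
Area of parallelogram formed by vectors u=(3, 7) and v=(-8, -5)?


|u x v| = |3*(-5) - 7*(-8)|
= |(-15) - (-56)| = 41

41


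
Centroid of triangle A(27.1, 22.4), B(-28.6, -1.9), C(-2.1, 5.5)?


Centroid = ((x_A+x_B+x_C)/3, (y_A+y_B+y_C)/3)
= ((27.1+(-28.6)+(-2.1))/3, (22.4+(-1.9)+5.5)/3)
= (-1.2, 8.6667)

(-1.2, 8.6667)


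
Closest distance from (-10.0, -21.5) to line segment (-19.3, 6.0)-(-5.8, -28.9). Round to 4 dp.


Project P onto AB: t = 0.7751 (clamped to [0,1])
Closest point on segment: (-8.8366, -21.05)
Distance: 1.2475

1.2475


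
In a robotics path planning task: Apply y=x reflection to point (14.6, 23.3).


Reflection over y=x: (x,y) -> (y,x)
(14.6, 23.3) -> (23.3, 14.6)

(23.3, 14.6)


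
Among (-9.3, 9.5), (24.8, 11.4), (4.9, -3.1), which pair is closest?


d(P0,P1) = 34.1529, d(P0,P2) = 18.9842, d(P1,P2) = 24.6223
Closest: P0 and P2

Closest pair: (-9.3, 9.5) and (4.9, -3.1), distance = 18.9842


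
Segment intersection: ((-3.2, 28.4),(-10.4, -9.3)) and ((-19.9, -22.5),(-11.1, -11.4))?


Cross products: d1=262.55, d2=10.71, d3=-263.11, d4=-11.27
d1*d2 < 0 and d3*d4 < 0? no

No, they don't intersect


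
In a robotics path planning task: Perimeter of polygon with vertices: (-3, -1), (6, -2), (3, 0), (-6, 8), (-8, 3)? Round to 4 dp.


Sides: (-3, -1)->(6, -2): sqrt(82) = 9.055385, (6, -2)->(3, 0): sqrt(13) = 3.605551, (3, 0)->(-6, 8): sqrt(145) = 12.041595, (-6, 8)->(-8, 3): sqrt(29) = 5.385165, (-8, 3)->(-3, -1): sqrt(41) = 6.403124
Sum = 36.49082
Perimeter = 36.4908

36.4908


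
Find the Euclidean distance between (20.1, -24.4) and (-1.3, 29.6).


dx=-21.4, dy=54
d^2 = (-21.4)^2 + 54^2 = 3373.96
d = sqrt(3373.96) = 58.0858

58.0858


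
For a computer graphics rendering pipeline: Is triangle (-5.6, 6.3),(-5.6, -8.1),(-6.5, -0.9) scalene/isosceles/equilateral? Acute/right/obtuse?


Side lengths squared: AB^2=207.36, BC^2=52.65, CA^2=52.65
Sorted: [52.65, 52.65, 207.36]
By sides: Isosceles, By angles: Obtuse

Isosceles, Obtuse


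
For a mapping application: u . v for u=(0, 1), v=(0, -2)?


u . v = u_x*v_x + u_y*v_y = 0*0 + 1*(-2)
= 0 + (-2) = -2

-2


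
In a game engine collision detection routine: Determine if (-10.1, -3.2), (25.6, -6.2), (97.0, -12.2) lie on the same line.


Cross product: (25.6-(-10.1))*((-12.2)-(-3.2)) - ((-6.2)-(-3.2))*(97-(-10.1))
= 0

Yes, collinear


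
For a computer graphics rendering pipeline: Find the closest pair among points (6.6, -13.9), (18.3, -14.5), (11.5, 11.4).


d(P0,P1) = 11.7154, d(P0,P2) = 25.7701, d(P1,P2) = 26.7778
Closest: P0 and P1

Closest pair: (6.6, -13.9) and (18.3, -14.5), distance = 11.7154


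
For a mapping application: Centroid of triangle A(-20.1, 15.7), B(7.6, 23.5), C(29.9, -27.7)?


Centroid = ((x_A+x_B+x_C)/3, (y_A+y_B+y_C)/3)
= (((-20.1)+7.6+29.9)/3, (15.7+23.5+(-27.7))/3)
= (5.8, 3.8333)

(5.8, 3.8333)


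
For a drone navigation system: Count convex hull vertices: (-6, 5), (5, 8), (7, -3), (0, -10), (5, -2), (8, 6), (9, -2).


Convex hull vertices (CCW): (-6, 5), (0, -10), (9, -2), (8, 6), (5, 8)
Count = 5

5


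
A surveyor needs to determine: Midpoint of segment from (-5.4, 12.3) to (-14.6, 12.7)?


M = (((-5.4)+(-14.6))/2, (12.3+12.7)/2)
= (-10, 12.5)

(-10, 12.5)


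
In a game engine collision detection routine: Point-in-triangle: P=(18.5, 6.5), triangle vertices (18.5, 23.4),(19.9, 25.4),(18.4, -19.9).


Cross products: AB x AP = -23.66, BC x BP = -35.07, CA x CP = -1.69
All same sign? yes

Yes, inside


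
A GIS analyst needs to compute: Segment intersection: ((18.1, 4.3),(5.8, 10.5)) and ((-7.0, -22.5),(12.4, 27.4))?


Cross products: d1=-732.57, d2=1.48, d3=485.26, d4=-248.79
d1*d2 < 0 and d3*d4 < 0? yes

Yes, they intersect


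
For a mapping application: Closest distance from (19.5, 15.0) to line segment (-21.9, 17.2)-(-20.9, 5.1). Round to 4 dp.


Project P onto AB: t = 0.4614 (clamped to [0,1])
Closest point on segment: (-21.4386, 11.6166)
Distance: 41.0781

41.0781


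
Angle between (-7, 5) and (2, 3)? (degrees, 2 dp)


u.v = 1, |u| = sqrt(74) = 8.6023, |v| = sqrt(13) = 3.6056
cos(theta) = u.v/(|u||v|) = 1/sqrt(962) = 0.032241
theta = acos(0.032241) = 88.15 degrees

88.15 degrees


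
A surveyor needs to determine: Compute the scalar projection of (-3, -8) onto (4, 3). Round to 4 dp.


u.v = -36, |v| = sqrt(25) = 5
Scalar projection = u.v / |v| = -36 / sqrt(25) = -7.2

-7.2


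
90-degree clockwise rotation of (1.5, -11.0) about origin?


90° CW: (x,y) -> (y, -x)
(1.5,-11) -> (-11, -1.5)

(-11, -1.5)


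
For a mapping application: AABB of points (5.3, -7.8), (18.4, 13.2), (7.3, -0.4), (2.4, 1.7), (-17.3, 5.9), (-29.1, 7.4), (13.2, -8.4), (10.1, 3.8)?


x range: [-29.1, 18.4]
y range: [-8.4, 13.2]
Bounding box: (-29.1,-8.4) to (18.4,13.2)

(-29.1,-8.4) to (18.4,13.2)


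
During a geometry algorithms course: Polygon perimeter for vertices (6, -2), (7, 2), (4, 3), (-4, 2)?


Sides: (6, -2)->(7, 2): sqrt(17) = 4.123106, (7, 2)->(4, 3): sqrt(10) = 3.162278, (4, 3)->(-4, 2): sqrt(65) = 8.062258, (-4, 2)->(6, -2): sqrt(116) = 10.77033
Sum = 26.117972
Perimeter = 26.118

26.118


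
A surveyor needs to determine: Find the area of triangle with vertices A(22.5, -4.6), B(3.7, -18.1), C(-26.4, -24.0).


Area = |x_A(y_B-y_C) + x_B(y_C-y_A) + x_C(y_A-y_B)|/2
= |132.75 + (-71.78) + (-356.4)|/2
= 295.43/2 = 147.715

147.715


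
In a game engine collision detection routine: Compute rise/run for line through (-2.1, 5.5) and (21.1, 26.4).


slope = (y2-y1)/(x2-x1) = (26.4-5.5)/(21.1-(-2.1)) = 20.9/23.2 = 0.9009

0.9009


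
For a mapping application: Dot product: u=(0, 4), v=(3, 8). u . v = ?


u . v = u_x*v_x + u_y*v_y = 0*3 + 4*8
= 0 + 32 = 32

32


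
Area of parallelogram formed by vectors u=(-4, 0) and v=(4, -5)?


|u x v| = |(-4)*(-5) - 0*4|
= |20 - 0| = 20

20


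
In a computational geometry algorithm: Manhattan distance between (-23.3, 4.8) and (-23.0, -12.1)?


|(-23.3)-(-23)| + |4.8-(-12.1)| = 0.3 + 16.9 = 17.2

17.2


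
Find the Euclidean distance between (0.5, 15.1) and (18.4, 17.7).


dx=17.9, dy=2.6
d^2 = 17.9^2 + 2.6^2 = 327.17
d = sqrt(327.17) = 18.0878

18.0878


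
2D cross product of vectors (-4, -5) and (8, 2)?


u x v = u_x*v_y - u_y*v_x = (-4)*2 - (-5)*8
= (-8) - (-40) = 32

32


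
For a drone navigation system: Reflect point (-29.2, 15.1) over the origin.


Reflection over origin: (x,y) -> (-x,-y)
(-29.2, 15.1) -> (29.2, -15.1)

(29.2, -15.1)


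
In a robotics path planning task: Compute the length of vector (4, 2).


|u| = sqrt(4^2 + 2^2) = sqrt(20) = 4.4721

4.4721


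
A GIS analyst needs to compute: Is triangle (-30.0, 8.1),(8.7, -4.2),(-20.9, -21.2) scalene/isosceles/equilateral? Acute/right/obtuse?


Side lengths squared: AB^2=1648.98, BC^2=1165.16, CA^2=941.3
Sorted: [941.3, 1165.16, 1648.98]
By sides: Scalene, By angles: Acute

Scalene, Acute


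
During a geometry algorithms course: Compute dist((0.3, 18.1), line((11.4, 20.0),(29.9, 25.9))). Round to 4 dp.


|cross product| = 30.34
|line direction| = sqrt(377.06) = 19.418
Distance = 30.34/sqrt(377.06) = 1.5625

1.5625


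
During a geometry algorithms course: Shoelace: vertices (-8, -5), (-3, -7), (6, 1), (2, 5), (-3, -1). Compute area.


Shoelace sum: ((-8)*(-7) - (-3)*(-5)) + ((-3)*1 - 6*(-7)) + (6*5 - 2*1) + (2*(-1) - (-3)*5) + ((-3)*(-5) - (-8)*(-1))
= 128
Area = |128|/2 = 64

64


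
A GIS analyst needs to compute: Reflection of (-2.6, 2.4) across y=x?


Reflection over y=x: (x,y) -> (y,x)
(-2.6, 2.4) -> (2.4, -2.6)

(2.4, -2.6)


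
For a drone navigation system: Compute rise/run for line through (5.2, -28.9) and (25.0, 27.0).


slope = (y2-y1)/(x2-x1) = (27-(-28.9))/(25-5.2) = 55.9/19.8 = 2.8232

2.8232


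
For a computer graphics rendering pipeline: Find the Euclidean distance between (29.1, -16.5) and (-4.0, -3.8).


dx=-33.1, dy=12.7
d^2 = (-33.1)^2 + 12.7^2 = 1256.9
d = sqrt(1256.9) = 35.4528

35.4528


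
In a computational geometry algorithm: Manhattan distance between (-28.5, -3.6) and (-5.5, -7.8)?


|(-28.5)-(-5.5)| + |(-3.6)-(-7.8)| = 23 + 4.2 = 27.2

27.2


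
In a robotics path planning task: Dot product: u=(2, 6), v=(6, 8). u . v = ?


u . v = u_x*v_x + u_y*v_y = 2*6 + 6*8
= 12 + 48 = 60

60


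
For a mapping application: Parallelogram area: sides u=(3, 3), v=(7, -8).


|u x v| = |3*(-8) - 3*7|
= |(-24) - 21| = 45

45


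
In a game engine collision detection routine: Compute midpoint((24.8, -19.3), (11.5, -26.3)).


M = ((24.8+11.5)/2, ((-19.3)+(-26.3))/2)
= (18.15, -22.8)

(18.15, -22.8)


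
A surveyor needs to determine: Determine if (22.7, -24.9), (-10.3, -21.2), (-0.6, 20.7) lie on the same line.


Cross product: ((-10.3)-22.7)*(20.7-(-24.9)) - ((-21.2)-(-24.9))*((-0.6)-22.7)
= -1418.59

No, not collinear


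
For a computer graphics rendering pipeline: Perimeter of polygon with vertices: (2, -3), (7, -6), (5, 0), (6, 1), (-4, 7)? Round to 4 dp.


Sides: (2, -3)->(7, -6): sqrt(34) = 5.830952, (7, -6)->(5, 0): sqrt(40) = 6.324555, (5, 0)->(6, 1): sqrt(2) = 1.414214, (6, 1)->(-4, 7): sqrt(136) = 11.661904, (-4, 7)->(2, -3): sqrt(136) = 11.661904
Sum = 36.893529
Perimeter = 36.8935

36.8935


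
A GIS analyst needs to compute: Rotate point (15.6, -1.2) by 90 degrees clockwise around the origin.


90° CW: (x,y) -> (y, -x)
(15.6,-1.2) -> (-1.2, -15.6)

(-1.2, -15.6)


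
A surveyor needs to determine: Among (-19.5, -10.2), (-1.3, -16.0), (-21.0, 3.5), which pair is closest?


d(P0,P1) = 19.1018, d(P0,P2) = 13.7819, d(P1,P2) = 27.7189
Closest: P0 and P2

Closest pair: (-19.5, -10.2) and (-21.0, 3.5), distance = 13.7819


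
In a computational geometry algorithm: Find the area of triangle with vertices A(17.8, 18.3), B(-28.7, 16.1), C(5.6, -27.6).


Area = |x_A(y_B-y_C) + x_B(y_C-y_A) + x_C(y_A-y_B)|/2
= |777.86 + 1317.33 + 12.32|/2
= 2107.51/2 = 1053.755

1053.755


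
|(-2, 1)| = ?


|u| = sqrt((-2)^2 + 1^2) = sqrt(5) = 2.2361

2.2361


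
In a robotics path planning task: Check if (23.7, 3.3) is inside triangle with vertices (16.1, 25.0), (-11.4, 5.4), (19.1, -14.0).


Cross products: AB x AP = 745.71, BC x BP = 616.89, CA x CP = -231.3
All same sign? no

No, outside


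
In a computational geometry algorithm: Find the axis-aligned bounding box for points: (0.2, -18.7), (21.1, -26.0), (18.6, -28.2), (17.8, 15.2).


x range: [0.2, 21.1]
y range: [-28.2, 15.2]
Bounding box: (0.2,-28.2) to (21.1,15.2)

(0.2,-28.2) to (21.1,15.2)


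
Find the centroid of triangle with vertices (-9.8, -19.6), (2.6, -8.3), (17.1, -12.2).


Centroid = ((x_A+x_B+x_C)/3, (y_A+y_B+y_C)/3)
= (((-9.8)+2.6+17.1)/3, ((-19.6)+(-8.3)+(-12.2))/3)
= (3.3, -13.3667)

(3.3, -13.3667)


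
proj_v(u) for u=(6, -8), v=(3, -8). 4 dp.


u.v = 82, |v| = sqrt(73) = 8.544
Scalar projection = u.v / |v| = 82 / sqrt(73) = 9.5974

9.5974


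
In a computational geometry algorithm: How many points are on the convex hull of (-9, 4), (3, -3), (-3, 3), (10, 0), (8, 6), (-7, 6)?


Convex hull vertices (CCW): (-9, 4), (3, -3), (10, 0), (8, 6), (-7, 6)
Count = 5

5


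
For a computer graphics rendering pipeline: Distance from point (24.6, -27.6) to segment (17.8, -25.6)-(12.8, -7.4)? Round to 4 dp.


Project P onto AB: t = 0 (clamped to [0,1])
Closest point on segment: (17.8, -25.6)
Distance: 7.088

7.088


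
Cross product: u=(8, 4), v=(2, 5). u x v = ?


u x v = u_x*v_y - u_y*v_x = 8*5 - 4*2
= 40 - 8 = 32

32


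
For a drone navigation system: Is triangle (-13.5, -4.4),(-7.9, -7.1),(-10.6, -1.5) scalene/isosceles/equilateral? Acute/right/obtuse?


Side lengths squared: AB^2=38.65, BC^2=38.65, CA^2=16.82
Sorted: [16.82, 38.65, 38.65]
By sides: Isosceles, By angles: Acute

Isosceles, Acute


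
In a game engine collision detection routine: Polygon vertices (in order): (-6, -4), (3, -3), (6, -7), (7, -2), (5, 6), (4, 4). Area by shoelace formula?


Shoelace sum: ((-6)*(-3) - 3*(-4)) + (3*(-7) - 6*(-3)) + (6*(-2) - 7*(-7)) + (7*6 - 5*(-2)) + (5*4 - 4*6) + (4*(-4) - (-6)*4)
= 120
Area = |120|/2 = 60

60


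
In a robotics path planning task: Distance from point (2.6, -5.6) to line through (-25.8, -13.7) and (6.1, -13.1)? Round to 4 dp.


|cross product| = 241.35
|line direction| = sqrt(1017.97) = 31.9056
Distance = 241.35/sqrt(1017.97) = 7.5645

7.5645


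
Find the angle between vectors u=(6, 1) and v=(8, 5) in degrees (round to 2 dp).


u.v = 53, |u| = sqrt(37) = 6.0828, |v| = sqrt(89) = 9.434
cos(theta) = u.v/(|u||v|) = 53/sqrt(3293) = 0.923592
theta = acos(0.923592) = 22.54 degrees

22.54 degrees


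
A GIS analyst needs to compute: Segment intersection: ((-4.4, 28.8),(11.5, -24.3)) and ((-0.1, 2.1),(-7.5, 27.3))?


Cross products: d1=-89.22, d2=-96.96, d3=-196.2, d4=-188.46
d1*d2 < 0 and d3*d4 < 0? no

No, they don't intersect


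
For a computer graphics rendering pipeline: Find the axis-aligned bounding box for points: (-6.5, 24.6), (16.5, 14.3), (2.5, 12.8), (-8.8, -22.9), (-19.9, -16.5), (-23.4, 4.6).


x range: [-23.4, 16.5]
y range: [-22.9, 24.6]
Bounding box: (-23.4,-22.9) to (16.5,24.6)

(-23.4,-22.9) to (16.5,24.6)


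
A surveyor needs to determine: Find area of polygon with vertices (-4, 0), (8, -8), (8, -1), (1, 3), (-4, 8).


Shoelace sum: ((-4)*(-8) - 8*0) + (8*(-1) - 8*(-8)) + (8*3 - 1*(-1)) + (1*8 - (-4)*3) + ((-4)*0 - (-4)*8)
= 165
Area = |165|/2 = 82.5

82.5


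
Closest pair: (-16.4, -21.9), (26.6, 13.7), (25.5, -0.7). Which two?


d(P0,P1) = 55.8244, d(P0,P2) = 46.958, d(P1,P2) = 14.442
Closest: P1 and P2

Closest pair: (26.6, 13.7) and (25.5, -0.7), distance = 14.442


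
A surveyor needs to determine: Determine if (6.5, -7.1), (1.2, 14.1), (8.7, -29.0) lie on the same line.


Cross product: (1.2-6.5)*((-29)-(-7.1)) - (14.1-(-7.1))*(8.7-6.5)
= 69.43

No, not collinear


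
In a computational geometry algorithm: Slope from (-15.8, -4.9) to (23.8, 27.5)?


slope = (y2-y1)/(x2-x1) = (27.5-(-4.9))/(23.8-(-15.8)) = 32.4/39.6 = 0.8182

0.8182


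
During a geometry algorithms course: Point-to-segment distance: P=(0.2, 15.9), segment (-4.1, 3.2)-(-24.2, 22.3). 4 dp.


Project P onto AB: t = 0.2031 (clamped to [0,1])
Closest point on segment: (-8.1821, 7.079)
Distance: 12.1684

12.1684


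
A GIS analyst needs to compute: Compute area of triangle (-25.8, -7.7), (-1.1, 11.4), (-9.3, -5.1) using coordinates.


Area = |x_A(y_B-y_C) + x_B(y_C-y_A) + x_C(y_A-y_B)|/2
= |(-425.7) + (-2.86) + 177.63|/2
= 250.93/2 = 125.465

125.465


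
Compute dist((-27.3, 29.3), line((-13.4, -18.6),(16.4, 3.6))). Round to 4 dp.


|cross product| = 1736
|line direction| = sqrt(1380.88) = 37.1602
Distance = 1736/sqrt(1380.88) = 46.7167

46.7167


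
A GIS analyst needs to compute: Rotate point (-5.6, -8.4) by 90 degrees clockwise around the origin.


90° CW: (x,y) -> (y, -x)
(-5.6,-8.4) -> (-8.4, 5.6)

(-8.4, 5.6)


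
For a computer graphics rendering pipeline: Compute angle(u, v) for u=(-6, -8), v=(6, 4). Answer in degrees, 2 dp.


u.v = -68, |u| = sqrt(100) = 10, |v| = sqrt(52) = 7.2111
cos(theta) = u.v/(|u||v|) = -68/sqrt(5200) = -0.94299
theta = acos(-0.94299) = 160.56 degrees

160.56 degrees


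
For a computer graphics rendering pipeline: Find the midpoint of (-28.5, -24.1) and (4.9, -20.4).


M = (((-28.5)+4.9)/2, ((-24.1)+(-20.4))/2)
= (-11.8, -22.25)

(-11.8, -22.25)


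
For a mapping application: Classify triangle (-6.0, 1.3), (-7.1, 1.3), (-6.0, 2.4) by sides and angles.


Side lengths squared: AB^2=1.21, BC^2=2.42, CA^2=1.21
Sorted: [1.21, 1.21, 2.42]
By sides: Isosceles, By angles: Right

Isosceles, Right


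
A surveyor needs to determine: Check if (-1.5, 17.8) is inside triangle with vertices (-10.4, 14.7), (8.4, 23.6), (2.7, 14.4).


Cross products: AB x AP = -20.93, BC x BP = -58.02, CA x CP = -43.28
All same sign? yes

Yes, inside


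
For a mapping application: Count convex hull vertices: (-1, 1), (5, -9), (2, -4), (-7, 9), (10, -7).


Convex hull vertices (CCW): (-7, 9), (5, -9), (10, -7)
Count = 3

3


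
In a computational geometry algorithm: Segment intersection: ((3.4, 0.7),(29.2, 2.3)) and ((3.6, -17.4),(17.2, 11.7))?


Cross products: d1=251.98, d2=-477.04, d3=-467.3, d4=261.72
d1*d2 < 0 and d3*d4 < 0? yes

Yes, they intersect


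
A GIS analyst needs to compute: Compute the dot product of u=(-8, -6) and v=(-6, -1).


u . v = u_x*v_x + u_y*v_y = (-8)*(-6) + (-6)*(-1)
= 48 + 6 = 54

54


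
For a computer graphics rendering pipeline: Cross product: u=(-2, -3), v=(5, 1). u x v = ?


u x v = u_x*v_y - u_y*v_x = (-2)*1 - (-3)*5
= (-2) - (-15) = 13

13


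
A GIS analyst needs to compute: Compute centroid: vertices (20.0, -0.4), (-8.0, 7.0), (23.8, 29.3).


Centroid = ((x_A+x_B+x_C)/3, (y_A+y_B+y_C)/3)
= ((20+(-8)+23.8)/3, ((-0.4)+7+29.3)/3)
= (11.9333, 11.9667)

(11.9333, 11.9667)


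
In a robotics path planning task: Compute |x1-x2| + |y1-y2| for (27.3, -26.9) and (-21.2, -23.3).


|27.3-(-21.2)| + |(-26.9)-(-23.3)| = 48.5 + 3.6 = 52.1

52.1


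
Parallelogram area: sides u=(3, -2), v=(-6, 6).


|u x v| = |3*6 - (-2)*(-6)|
= |18 - 12| = 6

6


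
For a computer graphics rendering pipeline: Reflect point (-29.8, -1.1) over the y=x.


Reflection over y=x: (x,y) -> (y,x)
(-29.8, -1.1) -> (-1.1, -29.8)

(-1.1, -29.8)


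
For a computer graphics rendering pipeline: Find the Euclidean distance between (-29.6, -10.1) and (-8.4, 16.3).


dx=21.2, dy=26.4
d^2 = 21.2^2 + 26.4^2 = 1146.4
d = sqrt(1146.4) = 33.8585

33.8585


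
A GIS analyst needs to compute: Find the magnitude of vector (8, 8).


|u| = sqrt(8^2 + 8^2) = sqrt(128) = 11.3137

11.3137


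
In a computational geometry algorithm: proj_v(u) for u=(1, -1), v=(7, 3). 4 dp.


u.v = 4, |v| = sqrt(58) = 7.6158
Scalar projection = u.v / |v| = 4 / sqrt(58) = 0.5252

0.5252


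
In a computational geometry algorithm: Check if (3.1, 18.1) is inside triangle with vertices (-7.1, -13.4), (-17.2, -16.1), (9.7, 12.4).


Cross products: AB x AP = -290.61, BC x BP = 341.43, CA x CP = -266.04
All same sign? no

No, outside


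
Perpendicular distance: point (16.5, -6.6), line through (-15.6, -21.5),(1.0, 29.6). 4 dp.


|cross product| = 1392.97
|line direction| = sqrt(2886.77) = 53.7287
Distance = 1392.97/sqrt(2886.77) = 25.926

25.926


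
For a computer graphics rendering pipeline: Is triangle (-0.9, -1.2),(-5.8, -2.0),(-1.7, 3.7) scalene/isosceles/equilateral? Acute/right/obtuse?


Side lengths squared: AB^2=24.65, BC^2=49.3, CA^2=24.65
Sorted: [24.65, 24.65, 49.3]
By sides: Isosceles, By angles: Right

Isosceles, Right


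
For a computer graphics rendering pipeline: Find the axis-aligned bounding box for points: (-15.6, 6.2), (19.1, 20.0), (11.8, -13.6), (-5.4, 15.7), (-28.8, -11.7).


x range: [-28.8, 19.1]
y range: [-13.6, 20]
Bounding box: (-28.8,-13.6) to (19.1,20)

(-28.8,-13.6) to (19.1,20)


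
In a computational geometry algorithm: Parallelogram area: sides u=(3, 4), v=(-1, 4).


|u x v| = |3*4 - 4*(-1)|
= |12 - (-4)| = 16

16


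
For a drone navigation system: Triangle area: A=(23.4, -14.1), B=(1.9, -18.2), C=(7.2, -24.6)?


Area = |x_A(y_B-y_C) + x_B(y_C-y_A) + x_C(y_A-y_B)|/2
= |149.76 + (-19.95) + 29.52|/2
= 159.33/2 = 79.665

79.665


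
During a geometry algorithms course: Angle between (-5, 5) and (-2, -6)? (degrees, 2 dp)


u.v = -20, |u| = sqrt(50) = 7.0711, |v| = sqrt(40) = 6.3246
cos(theta) = u.v/(|u||v|) = -20/sqrt(2000) = -0.447214
theta = acos(-0.447214) = 116.57 degrees

116.57 degrees


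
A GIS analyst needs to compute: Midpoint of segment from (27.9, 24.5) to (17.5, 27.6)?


M = ((27.9+17.5)/2, (24.5+27.6)/2)
= (22.7, 26.05)

(22.7, 26.05)


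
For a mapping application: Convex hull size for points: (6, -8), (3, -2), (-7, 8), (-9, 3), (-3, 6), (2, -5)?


Convex hull vertices (CCW): (-9, 3), (6, -8), (3, -2), (-3, 6), (-7, 8)
Count = 5

5


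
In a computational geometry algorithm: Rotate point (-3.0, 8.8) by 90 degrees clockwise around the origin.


90° CW: (x,y) -> (y, -x)
(-3,8.8) -> (8.8, 3)

(8.8, 3)


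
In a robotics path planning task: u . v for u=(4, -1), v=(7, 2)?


u . v = u_x*v_x + u_y*v_y = 4*7 + (-1)*2
= 28 + (-2) = 26

26


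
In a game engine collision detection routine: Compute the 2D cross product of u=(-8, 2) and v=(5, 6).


u x v = u_x*v_y - u_y*v_x = (-8)*6 - 2*5
= (-48) - 10 = -58

-58


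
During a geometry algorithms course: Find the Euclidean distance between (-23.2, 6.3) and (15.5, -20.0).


dx=38.7, dy=-26.3
d^2 = 38.7^2 + (-26.3)^2 = 2189.38
d = sqrt(2189.38) = 46.7908

46.7908


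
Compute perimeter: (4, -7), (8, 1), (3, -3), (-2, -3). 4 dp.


Sides: (4, -7)->(8, 1): sqrt(80) = 8.944272, (8, 1)->(3, -3): sqrt(41) = 6.403124, (3, -3)->(-2, -3): sqrt(25) = 5, (-2, -3)->(4, -7): sqrt(52) = 7.211103
Sum = 27.558499
Perimeter = 27.5585

27.5585


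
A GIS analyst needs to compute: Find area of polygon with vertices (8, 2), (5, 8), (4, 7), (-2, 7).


Shoelace sum: (8*8 - 5*2) + (5*7 - 4*8) + (4*7 - (-2)*7) + ((-2)*2 - 8*7)
= 39
Area = |39|/2 = 19.5

19.5


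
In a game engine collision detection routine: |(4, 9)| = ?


|u| = sqrt(4^2 + 9^2) = sqrt(97) = 9.8489

9.8489


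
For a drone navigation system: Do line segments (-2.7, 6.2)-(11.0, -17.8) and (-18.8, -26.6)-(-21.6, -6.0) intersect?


Cross products: d1=-423.5, d2=-638.52, d3=-835.76, d4=-620.74
d1*d2 < 0 and d3*d4 < 0? no

No, they don't intersect


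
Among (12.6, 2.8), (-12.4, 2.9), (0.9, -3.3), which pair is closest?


d(P0,P1) = 25.0002, d(P0,P2) = 13.1947, d(P1,P2) = 14.6741
Closest: P0 and P2

Closest pair: (12.6, 2.8) and (0.9, -3.3), distance = 13.1947


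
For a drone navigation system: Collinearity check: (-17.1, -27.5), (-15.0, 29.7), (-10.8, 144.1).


Cross product: ((-15)-(-17.1))*(144.1-(-27.5)) - (29.7-(-27.5))*((-10.8)-(-17.1))
= 0

Yes, collinear


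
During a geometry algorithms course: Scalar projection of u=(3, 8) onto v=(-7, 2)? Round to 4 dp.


u.v = -5, |v| = sqrt(53) = 7.2801
Scalar projection = u.v / |v| = -5 / sqrt(53) = -0.6868

-0.6868


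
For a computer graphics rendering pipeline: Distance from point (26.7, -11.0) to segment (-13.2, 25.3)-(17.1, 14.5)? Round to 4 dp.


Project P onto AB: t = 1 (clamped to [0,1])
Closest point on segment: (17.1, 14.5)
Distance: 27.2472

27.2472


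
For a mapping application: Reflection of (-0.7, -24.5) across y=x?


Reflection over y=x: (x,y) -> (y,x)
(-0.7, -24.5) -> (-24.5, -0.7)

(-24.5, -0.7)


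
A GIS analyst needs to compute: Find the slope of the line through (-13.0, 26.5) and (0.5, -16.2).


slope = (y2-y1)/(x2-x1) = ((-16.2)-26.5)/(0.5-(-13)) = (-42.7)/13.5 = -3.163

-3.163


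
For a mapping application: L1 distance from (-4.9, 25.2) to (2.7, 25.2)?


|(-4.9)-2.7| + |25.2-25.2| = 7.6 + 0 = 7.6

7.6


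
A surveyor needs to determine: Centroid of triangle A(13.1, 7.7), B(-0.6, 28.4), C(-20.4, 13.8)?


Centroid = ((x_A+x_B+x_C)/3, (y_A+y_B+y_C)/3)
= ((13.1+(-0.6)+(-20.4))/3, (7.7+28.4+13.8)/3)
= (-2.6333, 16.6333)

(-2.6333, 16.6333)


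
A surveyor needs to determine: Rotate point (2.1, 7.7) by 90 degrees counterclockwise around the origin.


90° CCW: (x,y) -> (-y, x)
(2.1,7.7) -> (-7.7, 2.1)

(-7.7, 2.1)


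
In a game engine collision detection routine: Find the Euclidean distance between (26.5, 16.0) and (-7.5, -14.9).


dx=-34, dy=-30.9
d^2 = (-34)^2 + (-30.9)^2 = 2110.81
d = sqrt(2110.81) = 45.9436

45.9436


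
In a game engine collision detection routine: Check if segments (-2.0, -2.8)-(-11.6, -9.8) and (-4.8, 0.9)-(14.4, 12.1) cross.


Cross products: d1=-102.4, d2=-129.28, d3=-55.12, d4=-28.24
d1*d2 < 0 and d3*d4 < 0? no

No, they don't intersect


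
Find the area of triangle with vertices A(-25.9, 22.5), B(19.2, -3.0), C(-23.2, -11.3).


Area = |x_A(y_B-y_C) + x_B(y_C-y_A) + x_C(y_A-y_B)|/2
= |(-214.97) + (-648.96) + (-591.6)|/2
= 1455.53/2 = 727.765

727.765


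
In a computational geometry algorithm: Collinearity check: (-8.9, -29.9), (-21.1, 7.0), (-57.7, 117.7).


Cross product: ((-21.1)-(-8.9))*(117.7-(-29.9)) - (7-(-29.9))*((-57.7)-(-8.9))
= 0

Yes, collinear


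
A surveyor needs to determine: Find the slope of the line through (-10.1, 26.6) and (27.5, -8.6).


slope = (y2-y1)/(x2-x1) = ((-8.6)-26.6)/(27.5-(-10.1)) = (-35.2)/37.6 = -0.9362

-0.9362


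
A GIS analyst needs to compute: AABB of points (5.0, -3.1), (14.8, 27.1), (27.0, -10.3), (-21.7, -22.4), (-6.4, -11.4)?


x range: [-21.7, 27]
y range: [-22.4, 27.1]
Bounding box: (-21.7,-22.4) to (27,27.1)

(-21.7,-22.4) to (27,27.1)


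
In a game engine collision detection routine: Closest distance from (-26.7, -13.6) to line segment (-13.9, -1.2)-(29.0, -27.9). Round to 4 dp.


Project P onto AB: t = 0 (clamped to [0,1])
Closest point on segment: (-13.9, -1.2)
Distance: 17.8213

17.8213


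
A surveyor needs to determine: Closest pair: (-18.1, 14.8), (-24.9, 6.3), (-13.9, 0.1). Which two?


d(P0,P1) = 10.8853, d(P0,P2) = 15.2882, d(P1,P2) = 12.627
Closest: P0 and P1

Closest pair: (-18.1, 14.8) and (-24.9, 6.3), distance = 10.8853


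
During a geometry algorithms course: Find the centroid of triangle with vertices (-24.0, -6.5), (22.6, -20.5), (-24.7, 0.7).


Centroid = ((x_A+x_B+x_C)/3, (y_A+y_B+y_C)/3)
= (((-24)+22.6+(-24.7))/3, ((-6.5)+(-20.5)+0.7)/3)
= (-8.7, -8.7667)

(-8.7, -8.7667)


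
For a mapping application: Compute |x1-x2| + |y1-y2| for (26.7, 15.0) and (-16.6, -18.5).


|26.7-(-16.6)| + |15-(-18.5)| = 43.3 + 33.5 = 76.8

76.8


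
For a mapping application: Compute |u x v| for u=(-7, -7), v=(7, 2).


|u x v| = |(-7)*2 - (-7)*7|
= |(-14) - (-49)| = 35

35


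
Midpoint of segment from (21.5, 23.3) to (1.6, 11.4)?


M = ((21.5+1.6)/2, (23.3+11.4)/2)
= (11.55, 17.35)

(11.55, 17.35)


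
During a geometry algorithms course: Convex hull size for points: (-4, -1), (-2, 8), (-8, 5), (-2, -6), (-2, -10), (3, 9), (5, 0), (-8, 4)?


Convex hull vertices (CCW): (-8, 4), (-2, -10), (5, 0), (3, 9), (-2, 8), (-8, 5)
Count = 6

6


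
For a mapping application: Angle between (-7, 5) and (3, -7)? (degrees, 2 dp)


u.v = -56, |u| = sqrt(74) = 8.6023, |v| = sqrt(58) = 7.6158
cos(theta) = u.v/(|u||v|) = -56/sqrt(4292) = -0.854788
theta = acos(-0.854788) = 148.74 degrees

148.74 degrees


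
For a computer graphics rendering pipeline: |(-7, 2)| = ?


|u| = sqrt((-7)^2 + 2^2) = sqrt(53) = 7.2801

7.2801


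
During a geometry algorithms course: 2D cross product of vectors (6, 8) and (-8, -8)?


u x v = u_x*v_y - u_y*v_x = 6*(-8) - 8*(-8)
= (-48) - (-64) = 16

16


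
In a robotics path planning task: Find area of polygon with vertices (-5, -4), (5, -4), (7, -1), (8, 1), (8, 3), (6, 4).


Shoelace sum: ((-5)*(-4) - 5*(-4)) + (5*(-1) - 7*(-4)) + (7*1 - 8*(-1)) + (8*3 - 8*1) + (8*4 - 6*3) + (6*(-4) - (-5)*4)
= 104
Area = |104|/2 = 52

52


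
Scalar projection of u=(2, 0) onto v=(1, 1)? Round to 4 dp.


u.v = 2, |v| = sqrt(2) = 1.4142
Scalar projection = u.v / |v| = 2 / sqrt(2) = 1.4142

1.4142


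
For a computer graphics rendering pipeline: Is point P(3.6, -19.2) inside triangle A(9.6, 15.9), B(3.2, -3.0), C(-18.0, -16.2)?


Cross products: AB x AP = 111.24, BC x BP = 348.72, CA x CP = -776.16
All same sign? no

No, outside


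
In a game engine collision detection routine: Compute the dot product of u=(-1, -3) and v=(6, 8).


u . v = u_x*v_x + u_y*v_y = (-1)*6 + (-3)*8
= (-6) + (-24) = -30

-30


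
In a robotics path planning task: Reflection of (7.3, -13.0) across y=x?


Reflection over y=x: (x,y) -> (y,x)
(7.3, -13) -> (-13, 7.3)

(-13, 7.3)


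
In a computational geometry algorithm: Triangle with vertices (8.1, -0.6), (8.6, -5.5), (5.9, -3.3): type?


Side lengths squared: AB^2=24.26, BC^2=12.13, CA^2=12.13
Sorted: [12.13, 12.13, 24.26]
By sides: Isosceles, By angles: Right

Isosceles, Right


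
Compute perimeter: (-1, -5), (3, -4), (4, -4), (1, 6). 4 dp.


Sides: (-1, -5)->(3, -4): sqrt(17) = 4.123106, (3, -4)->(4, -4): sqrt(1) = 1, (4, -4)->(1, 6): sqrt(109) = 10.440307, (1, 6)->(-1, -5): sqrt(125) = 11.18034
Sum = 26.743753
Perimeter = 26.7438

26.7438


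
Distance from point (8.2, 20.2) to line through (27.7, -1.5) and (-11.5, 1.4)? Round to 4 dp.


|cross product| = 794.09
|line direction| = sqrt(1545.05) = 39.3071
Distance = 794.09/sqrt(1545.05) = 20.2022

20.2022


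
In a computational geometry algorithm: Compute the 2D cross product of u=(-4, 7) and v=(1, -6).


u x v = u_x*v_y - u_y*v_x = (-4)*(-6) - 7*1
= 24 - 7 = 17

17


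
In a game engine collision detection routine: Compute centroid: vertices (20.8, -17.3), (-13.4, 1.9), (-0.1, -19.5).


Centroid = ((x_A+x_B+x_C)/3, (y_A+y_B+y_C)/3)
= ((20.8+(-13.4)+(-0.1))/3, ((-17.3)+1.9+(-19.5))/3)
= (2.4333, -11.6333)

(2.4333, -11.6333)


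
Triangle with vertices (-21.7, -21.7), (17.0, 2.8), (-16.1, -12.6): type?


Side lengths squared: AB^2=2097.94, BC^2=1332.77, CA^2=114.17
Sorted: [114.17, 1332.77, 2097.94]
By sides: Scalene, By angles: Obtuse

Scalene, Obtuse


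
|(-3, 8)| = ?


|u| = sqrt((-3)^2 + 8^2) = sqrt(73) = 8.544

8.544


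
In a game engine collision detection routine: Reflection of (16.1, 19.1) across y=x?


Reflection over y=x: (x,y) -> (y,x)
(16.1, 19.1) -> (19.1, 16.1)

(19.1, 16.1)


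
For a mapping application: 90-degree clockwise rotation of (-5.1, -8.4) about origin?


90° CW: (x,y) -> (y, -x)
(-5.1,-8.4) -> (-8.4, 5.1)

(-8.4, 5.1)


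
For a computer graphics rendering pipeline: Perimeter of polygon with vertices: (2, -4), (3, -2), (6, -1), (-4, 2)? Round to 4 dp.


Sides: (2, -4)->(3, -2): sqrt(5) = 2.236068, (3, -2)->(6, -1): sqrt(10) = 3.162278, (6, -1)->(-4, 2): sqrt(109) = 10.440307, (-4, 2)->(2, -4): sqrt(72) = 8.485281
Sum = 24.323934
Perimeter = 24.3239

24.3239


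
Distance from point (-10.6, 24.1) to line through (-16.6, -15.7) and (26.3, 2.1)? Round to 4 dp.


|cross product| = 1600.62
|line direction| = sqrt(2157.25) = 46.4462
Distance = 1600.62/sqrt(2157.25) = 34.4618

34.4618


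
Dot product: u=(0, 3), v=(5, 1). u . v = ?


u . v = u_x*v_x + u_y*v_y = 0*5 + 3*1
= 0 + 3 = 3

3


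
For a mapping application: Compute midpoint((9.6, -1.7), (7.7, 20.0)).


M = ((9.6+7.7)/2, ((-1.7)+20)/2)
= (8.65, 9.15)

(8.65, 9.15)


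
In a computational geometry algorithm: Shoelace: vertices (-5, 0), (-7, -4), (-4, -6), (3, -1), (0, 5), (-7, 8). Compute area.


Shoelace sum: ((-5)*(-4) - (-7)*0) + ((-7)*(-6) - (-4)*(-4)) + ((-4)*(-1) - 3*(-6)) + (3*5 - 0*(-1)) + (0*8 - (-7)*5) + ((-7)*0 - (-5)*8)
= 158
Area = |158|/2 = 79

79


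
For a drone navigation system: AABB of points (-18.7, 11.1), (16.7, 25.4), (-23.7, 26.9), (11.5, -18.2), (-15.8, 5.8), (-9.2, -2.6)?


x range: [-23.7, 16.7]
y range: [-18.2, 26.9]
Bounding box: (-23.7,-18.2) to (16.7,26.9)

(-23.7,-18.2) to (16.7,26.9)


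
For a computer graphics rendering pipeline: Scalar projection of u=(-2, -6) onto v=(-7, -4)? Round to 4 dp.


u.v = 38, |v| = sqrt(65) = 8.0623
Scalar projection = u.v / |v| = 38 / sqrt(65) = 4.7133

4.7133


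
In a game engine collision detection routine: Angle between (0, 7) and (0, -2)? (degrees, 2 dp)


u.v = -14, |u| = sqrt(49) = 7, |v| = sqrt(4) = 2
cos(theta) = u.v/(|u||v|) = -14/sqrt(196) = -1
theta = acos(-1) = 180 degrees

180 degrees


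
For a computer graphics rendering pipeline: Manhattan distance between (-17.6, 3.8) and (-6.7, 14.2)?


|(-17.6)-(-6.7)| + |3.8-14.2| = 10.9 + 10.4 = 21.3

21.3


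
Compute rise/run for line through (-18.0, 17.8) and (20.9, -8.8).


slope = (y2-y1)/(x2-x1) = ((-8.8)-17.8)/(20.9-(-18)) = (-26.6)/38.9 = -0.6838

-0.6838


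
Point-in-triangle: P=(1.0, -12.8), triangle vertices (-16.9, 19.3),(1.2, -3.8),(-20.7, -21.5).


Cross products: AB x AP = -167.52, BC x BP = 193.56, CA x CP = -852.3
All same sign? no

No, outside


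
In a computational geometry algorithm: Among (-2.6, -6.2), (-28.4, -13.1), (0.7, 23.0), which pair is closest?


d(P0,P1) = 26.7067, d(P0,P2) = 29.3859, d(P1,P2) = 46.3683
Closest: P0 and P1

Closest pair: (-2.6, -6.2) and (-28.4, -13.1), distance = 26.7067


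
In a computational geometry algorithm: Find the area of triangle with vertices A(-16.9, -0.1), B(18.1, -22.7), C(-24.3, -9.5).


Area = |x_A(y_B-y_C) + x_B(y_C-y_A) + x_C(y_A-y_B)|/2
= |223.08 + (-170.14) + (-549.18)|/2
= 496.24/2 = 248.12

248.12


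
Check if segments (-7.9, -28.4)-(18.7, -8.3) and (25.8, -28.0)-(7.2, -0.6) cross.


Cross products: d1=930.82, d2=-171.88, d3=-666.73, d4=435.97
d1*d2 < 0 and d3*d4 < 0? yes

Yes, they intersect


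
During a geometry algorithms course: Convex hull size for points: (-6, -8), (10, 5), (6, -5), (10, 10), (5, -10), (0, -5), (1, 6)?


Convex hull vertices (CCW): (-6, -8), (5, -10), (10, 5), (10, 10), (1, 6)
Count = 5

5


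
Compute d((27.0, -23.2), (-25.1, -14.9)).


dx=-52.1, dy=8.3
d^2 = (-52.1)^2 + 8.3^2 = 2783.3
d = sqrt(2783.3) = 52.757

52.757


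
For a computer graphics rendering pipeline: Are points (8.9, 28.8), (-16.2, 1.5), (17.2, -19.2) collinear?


Cross product: ((-16.2)-8.9)*((-19.2)-28.8) - (1.5-28.8)*(17.2-8.9)
= 1431.39

No, not collinear


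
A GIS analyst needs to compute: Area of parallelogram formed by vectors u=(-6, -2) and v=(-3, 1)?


|u x v| = |(-6)*1 - (-2)*(-3)|
= |(-6) - 6| = 12

12


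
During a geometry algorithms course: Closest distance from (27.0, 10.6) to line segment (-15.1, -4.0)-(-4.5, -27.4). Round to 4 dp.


Project P onto AB: t = 0.1585 (clamped to [0,1])
Closest point on segment: (-13.4195, -7.7097)
Distance: 44.3732

44.3732


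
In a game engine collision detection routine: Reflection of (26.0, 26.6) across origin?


Reflection over origin: (x,y) -> (-x,-y)
(26, 26.6) -> (-26, -26.6)

(-26, -26.6)


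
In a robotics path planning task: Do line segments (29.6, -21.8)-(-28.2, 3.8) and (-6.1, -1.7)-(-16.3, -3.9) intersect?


Cross products: d1=283.56, d2=-104.72, d3=-247.86, d4=140.42
d1*d2 < 0 and d3*d4 < 0? yes

Yes, they intersect


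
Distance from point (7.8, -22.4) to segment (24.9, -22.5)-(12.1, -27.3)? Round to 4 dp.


Project P onto AB: t = 1 (clamped to [0,1])
Closest point on segment: (12.1, -27.3)
Distance: 6.5192

6.5192


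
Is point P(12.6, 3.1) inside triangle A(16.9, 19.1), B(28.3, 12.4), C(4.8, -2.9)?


Cross products: AB x AP = -211.21, BC x BP = -21.66, CA x CP = -99
All same sign? yes

Yes, inside


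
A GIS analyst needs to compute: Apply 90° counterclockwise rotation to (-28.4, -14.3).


90° CCW: (x,y) -> (-y, x)
(-28.4,-14.3) -> (14.3, -28.4)

(14.3, -28.4)


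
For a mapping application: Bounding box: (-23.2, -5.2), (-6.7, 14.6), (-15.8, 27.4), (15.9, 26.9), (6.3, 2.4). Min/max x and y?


x range: [-23.2, 15.9]
y range: [-5.2, 27.4]
Bounding box: (-23.2,-5.2) to (15.9,27.4)

(-23.2,-5.2) to (15.9,27.4)


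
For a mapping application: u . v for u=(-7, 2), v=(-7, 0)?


u . v = u_x*v_x + u_y*v_y = (-7)*(-7) + 2*0
= 49 + 0 = 49

49


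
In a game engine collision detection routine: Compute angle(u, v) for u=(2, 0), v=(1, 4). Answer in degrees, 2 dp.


u.v = 2, |u| = sqrt(4) = 2, |v| = sqrt(17) = 4.1231
cos(theta) = u.v/(|u||v|) = 2/sqrt(68) = 0.242536
theta = acos(0.242536) = 75.96 degrees

75.96 degrees


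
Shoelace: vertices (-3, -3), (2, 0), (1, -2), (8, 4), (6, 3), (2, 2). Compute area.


Shoelace sum: ((-3)*0 - 2*(-3)) + (2*(-2) - 1*0) + (1*4 - 8*(-2)) + (8*3 - 6*4) + (6*2 - 2*3) + (2*(-3) - (-3)*2)
= 28
Area = |28|/2 = 14

14


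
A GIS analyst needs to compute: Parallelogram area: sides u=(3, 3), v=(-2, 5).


|u x v| = |3*5 - 3*(-2)|
= |15 - (-6)| = 21

21


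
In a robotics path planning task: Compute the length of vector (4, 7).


|u| = sqrt(4^2 + 7^2) = sqrt(65) = 8.0623

8.0623


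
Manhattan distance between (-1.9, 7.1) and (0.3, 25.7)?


|(-1.9)-0.3| + |7.1-25.7| = 2.2 + 18.6 = 20.8

20.8


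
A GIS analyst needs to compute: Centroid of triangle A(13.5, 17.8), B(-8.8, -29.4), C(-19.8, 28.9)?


Centroid = ((x_A+x_B+x_C)/3, (y_A+y_B+y_C)/3)
= ((13.5+(-8.8)+(-19.8))/3, (17.8+(-29.4)+28.9)/3)
= (-5.0333, 5.7667)

(-5.0333, 5.7667)


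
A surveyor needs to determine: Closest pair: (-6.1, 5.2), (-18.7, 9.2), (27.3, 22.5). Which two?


d(P0,P1) = 13.2197, d(P0,P2) = 37.6145, d(P1,P2) = 47.8841
Closest: P0 and P1

Closest pair: (-6.1, 5.2) and (-18.7, 9.2), distance = 13.2197
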